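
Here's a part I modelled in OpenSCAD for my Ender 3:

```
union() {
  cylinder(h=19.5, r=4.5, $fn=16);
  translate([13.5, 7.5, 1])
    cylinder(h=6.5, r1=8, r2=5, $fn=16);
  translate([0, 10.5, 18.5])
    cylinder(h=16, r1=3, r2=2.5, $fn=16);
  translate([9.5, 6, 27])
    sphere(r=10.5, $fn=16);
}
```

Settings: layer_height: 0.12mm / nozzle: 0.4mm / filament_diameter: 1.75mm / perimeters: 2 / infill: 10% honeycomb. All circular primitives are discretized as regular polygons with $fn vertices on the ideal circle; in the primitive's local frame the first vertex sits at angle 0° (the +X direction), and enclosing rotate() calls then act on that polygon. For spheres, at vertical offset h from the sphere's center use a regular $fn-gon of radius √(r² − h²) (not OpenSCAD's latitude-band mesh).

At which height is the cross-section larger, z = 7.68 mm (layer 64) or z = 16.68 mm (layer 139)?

Layer 64 (z = 7.68): the r=4.5 cylinder gives a regular 16-gon of circumradius 4.5 (constant along its height) (area = (16/2)·4.500²·sin(360°/16) = 61.99 mm²); the cone at (13.5, 7.5) is not intersected at this z (z outside [1, 7.5]); the cone at (0, 10.5) is absent (z outside [18.5, 34.5]); the sphere at (9.5, 6) is not intersected at this z (|z−center|=19.320 > r=10.5); Taking the union: only the r=4.5 cylinder is present, so the union is just that shape — area = 61.99 mm². So its area = 61.99 mm². Layer 139 (z = 16.68): the r=4.5 cylinder contributes a regular 16-gon of circumradius 4.5 (area = (16/2)·4.500²·sin(360°/16) = 61.99 mm²); the cone at (13.5, 7.5) is not intersected at this z (z outside [1, 7.5]); the cone at (0, 10.5) is absent (z outside [18.5, 34.5]); the sphere at (9.5, 6): section is a regular 16-gon, circumradius = √(r²−h²) = √(10.5²−10.32²) = 1.936 (area = (16/2)·1.936²·sin(360°/16) = 11.47 mm²); Merging all regions: the 2 present regions are separate (no shared area or edge), so areas and boundary lengths simply add and each stays a separate island — area = 73.47 mm². So its area = 73.47 mm². Layer 139 is larger (73.47 vs 61.99 mm²).

layer 139 (z = 16.68 mm)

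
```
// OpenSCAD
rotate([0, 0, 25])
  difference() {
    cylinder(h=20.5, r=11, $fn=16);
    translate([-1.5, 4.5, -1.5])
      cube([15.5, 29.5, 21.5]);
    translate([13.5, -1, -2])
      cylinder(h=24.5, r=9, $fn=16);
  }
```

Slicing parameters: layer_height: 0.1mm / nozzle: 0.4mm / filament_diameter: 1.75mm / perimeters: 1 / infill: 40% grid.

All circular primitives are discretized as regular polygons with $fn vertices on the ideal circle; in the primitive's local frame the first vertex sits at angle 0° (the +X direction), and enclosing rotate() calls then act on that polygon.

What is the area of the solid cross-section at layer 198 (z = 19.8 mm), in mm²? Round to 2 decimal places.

258.25 mm²

At z = 19.8 mm: the cylinder: section is a regular 16-gon, circumradius r=11 (area = (16/2)·11.000²·sin(360°/16) = 370.44 mm²); the cube at (-1.5, 4.5) (footprint 15.5×29.5) is included at this height (area 457.25 mm²); the r=9 cylinder at (13.5, -1) gives a regular 16-gon of circumradius 9 (constant along its height) (area = (16/2)·9.000²·sin(360°/16) = 247.98 mm²); After the difference (first − rest): starting from the r=11 cylinder (370.44 mm²), the 15.5×29.5 cube at (-1.5, 4.5) partially overlaps it — only the 54.67 mm² overlap (of its 457.25 mm²) is removed, clipping the outline; the r=9 cylinder at (13.5, -1) partially overlaps it — only the 57.52 mm² overlap (of its 247.98 mm²) is removed, clipping the outline — area = 258.25 mm²; (rotated 25° about Z; rotation is an isometry so areas/perimeters/island counts are preserved). Overall, the cross-section is a single solid region. Net area = 258.25 mm².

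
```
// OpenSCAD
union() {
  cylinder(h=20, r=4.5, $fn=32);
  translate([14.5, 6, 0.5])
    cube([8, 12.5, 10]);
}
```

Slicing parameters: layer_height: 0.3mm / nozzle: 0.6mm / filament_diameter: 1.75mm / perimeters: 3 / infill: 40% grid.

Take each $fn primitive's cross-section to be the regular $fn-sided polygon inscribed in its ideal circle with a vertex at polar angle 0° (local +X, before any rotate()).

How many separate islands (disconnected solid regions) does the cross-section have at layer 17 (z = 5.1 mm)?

2

At z = 5.1 mm: the r=4.5 cylinder gives a regular 32-gon of circumradius 4.5 (constant along its height); the cube at (14.5, 6) (footprint 8×12.5) is included at this height; Merging all regions: the 2 present regions are separate (no shared area or edge), so areas and boundary lengths simply add and each stays a separate island — 2 connected regions. Overall, the cross-section has 2 separate islands. Island count = 2.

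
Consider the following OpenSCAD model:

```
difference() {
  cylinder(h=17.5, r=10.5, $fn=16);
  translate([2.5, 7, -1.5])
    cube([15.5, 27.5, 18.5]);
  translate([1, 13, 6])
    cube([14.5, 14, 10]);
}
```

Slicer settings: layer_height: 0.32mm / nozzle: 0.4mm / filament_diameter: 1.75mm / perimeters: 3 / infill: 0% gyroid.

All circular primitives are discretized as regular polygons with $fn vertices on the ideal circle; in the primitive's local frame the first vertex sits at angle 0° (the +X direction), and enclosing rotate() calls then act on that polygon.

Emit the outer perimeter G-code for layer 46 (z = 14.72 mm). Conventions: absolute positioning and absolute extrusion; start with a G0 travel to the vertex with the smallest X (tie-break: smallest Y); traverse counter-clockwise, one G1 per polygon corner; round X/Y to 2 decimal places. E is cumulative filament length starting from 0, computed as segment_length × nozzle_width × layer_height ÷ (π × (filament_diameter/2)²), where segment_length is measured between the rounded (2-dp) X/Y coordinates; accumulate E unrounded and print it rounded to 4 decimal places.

At z = 14.72 mm: the r=10.5 cylinder contributes a regular 16-gon of circumradius 10.5; the cube at (2.5, 7) (footprint 15.5×27.5) is included at this height; the cube at (1, 13) is present — its section is the full 14.5×14 rectangle; After the difference (first − rest): starting from the r=10.5 cylinder, the 15.5×27.5 cube at (2.5, 7) partially overlaps it — only the 9.71 mm² overlap (of its 426.25 mm²) is removed, clipping the outline; the 14.5×14 cube at (1, 13) misses the remaining region (no effect) — 1 connected region. The outline is a single polygon with 17 vertices. Extrusion per mm of travel: 0.4 × 0.32 / (π × 0.875²) = 0.053216. Accumulating E over each segment gives final E = 3.5973.

G0 X-10.50 Y0.00 Z14.72
G1 X-9.70 Y-4.02 E0.2181
G1 X-7.42 Y-7.42 E0.4360
G1 X-4.02 Y-9.70 E0.6538
G1 X0.00 Y-10.50 E0.8720
G1 X4.02 Y-9.70 E1.0901
G1 X7.42 Y-7.42 E1.3079
G1 X9.70 Y-4.02 E1.5258
G1 X10.50 Y0.00 E1.7439
G1 X9.70 Y4.02 E1.9620
G1 X7.71 Y7.00 E2.1527
G1 X2.50 Y7.00 E2.4300
G1 X2.50 Y10.00 E2.5896
G1 X0.00 Y10.50 E2.7253
G1 X-4.02 Y9.70 E2.9434
G1 X-7.42 Y7.42 E3.1613
G1 X-9.70 Y4.02 E3.3791
G1 X-10.50 Y0.00 E3.5973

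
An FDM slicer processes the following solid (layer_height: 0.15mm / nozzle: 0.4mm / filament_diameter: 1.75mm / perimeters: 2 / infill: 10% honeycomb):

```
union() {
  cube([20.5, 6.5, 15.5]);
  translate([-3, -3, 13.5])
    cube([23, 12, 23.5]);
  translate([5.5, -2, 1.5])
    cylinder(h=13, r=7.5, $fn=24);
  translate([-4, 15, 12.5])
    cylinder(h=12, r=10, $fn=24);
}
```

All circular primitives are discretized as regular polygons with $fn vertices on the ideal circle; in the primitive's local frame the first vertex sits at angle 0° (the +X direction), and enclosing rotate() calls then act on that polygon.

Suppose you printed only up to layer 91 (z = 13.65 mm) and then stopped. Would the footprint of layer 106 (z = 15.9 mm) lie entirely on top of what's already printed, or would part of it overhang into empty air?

Compare the two slices. At z = 13.65: the cube is present — its section is the full 20.5×6.5 rectangle (area 133.25 mm²); the 23×12 cube at (-3, -3) contributes its full rectangle (area 276.00 mm²); the r=7.5 cylinder at (5.5, -2) contributes a regular 24-gon of circumradius 7.5 (area = (24/2)·7.500²·sin(360°/24) = 174.70 mm²); the r=10 cylinder at (-4, 15) gives a regular 24-gon of circumradius 10 (constant along its height) (area = (24/2)·10.000²·sin(360°/24) = 310.58 mm²); Taking the union: the regions partially overlap — summed areas 894.54 mm² minus the doubly-counted overlap 250.12 mm² gives 644.41 mm² — area = 644.41 mm². At z = 15.9: the cube is not intersected at this z (z outside [0, 15.5]); the 23×12 cube at (-3, -3) contributes its full rectangle (area 276.00 mm²); the cylinder at (5.5, -2) is absent (z outside [1.5, 14.5]); the r=10 cylinder at (-4, 15) contributes a regular 24-gon of circumradius 10 (area = (24/2)·10.000²·sin(360°/24) = 310.58 mm²); Combining (union): the regions partially overlap — summed areas 586.58 mm² minus the doubly-counted overlap 17.90 mm² gives 568.68 mm² — area = 568.68 mm². Checking containment: the cross-section at z = 15.9 is a subset of the cross-section at z = 13.65.

entirely on top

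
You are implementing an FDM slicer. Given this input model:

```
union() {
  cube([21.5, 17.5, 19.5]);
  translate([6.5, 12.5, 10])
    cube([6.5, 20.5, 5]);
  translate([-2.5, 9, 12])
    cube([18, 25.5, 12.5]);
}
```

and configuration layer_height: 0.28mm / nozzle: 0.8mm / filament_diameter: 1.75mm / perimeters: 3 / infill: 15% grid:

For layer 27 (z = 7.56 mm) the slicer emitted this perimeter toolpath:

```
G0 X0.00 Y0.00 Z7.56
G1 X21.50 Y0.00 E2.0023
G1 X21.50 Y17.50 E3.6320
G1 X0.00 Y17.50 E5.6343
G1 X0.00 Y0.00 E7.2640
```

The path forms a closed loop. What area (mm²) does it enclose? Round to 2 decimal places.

376.25 mm²

Apply the shoelace formula to the sequence of (X, Y) vertices; enclosed area = 376.25 mm².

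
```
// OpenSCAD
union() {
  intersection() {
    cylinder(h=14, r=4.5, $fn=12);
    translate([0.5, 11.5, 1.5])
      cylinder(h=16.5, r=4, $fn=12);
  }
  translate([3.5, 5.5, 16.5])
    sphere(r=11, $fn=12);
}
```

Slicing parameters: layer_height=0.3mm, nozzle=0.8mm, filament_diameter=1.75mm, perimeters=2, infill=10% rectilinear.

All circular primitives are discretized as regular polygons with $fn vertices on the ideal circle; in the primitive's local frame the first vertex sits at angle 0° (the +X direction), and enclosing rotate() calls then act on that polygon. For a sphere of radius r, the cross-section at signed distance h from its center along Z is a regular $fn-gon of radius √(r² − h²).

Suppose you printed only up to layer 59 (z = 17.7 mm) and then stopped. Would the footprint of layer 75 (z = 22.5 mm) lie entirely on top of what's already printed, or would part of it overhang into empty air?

entirely on top

Compare the two slices. At z = 17.7: the cylinder is not intersected at this z (z outside [0, 14]); the cylinder at (0.5, 11.5): section is a regular 12-gon, circumradius r=4 (area = (12/2)·4.000²·sin(360°/12) = 48.00 mm²); Taking the intersection: at least one operand is absent at this height, so nothing remains; the r=11 sphere at (3.5, 5.5) contributes a regular 12-gon of circumradius √(11²−1.2²) = 10.934 (area = (12/2)·10.934²·sin(360°/12) = 358.68 mm²); Merging all regions: only the r=11 sphere at (3.5, 5.5) is present, so the union is just that shape — area = 358.68 mm². At z = 22.5: the cylinder is absent (z outside [0, 14]); the cylinder at (0.5, 11.5) is absent (z outside [1.5, 18]); After intersecting: at least one operand is absent at this height, so nothing remains; the sphere at (3.5, 5.5): section is a regular 12-gon, circumradius = √(r²−h²) = √(11²−6²) = 9.220 (area = (12/2)·9.220²·sin(360°/12) = 255.00 mm²); Combining (union): only the r=11 sphere at (3.5, 5.5) is present, so the union is just that shape — area = 255.00 mm². Checking containment: the cross-section at z = 22.5 is a subset of the cross-section at z = 17.7.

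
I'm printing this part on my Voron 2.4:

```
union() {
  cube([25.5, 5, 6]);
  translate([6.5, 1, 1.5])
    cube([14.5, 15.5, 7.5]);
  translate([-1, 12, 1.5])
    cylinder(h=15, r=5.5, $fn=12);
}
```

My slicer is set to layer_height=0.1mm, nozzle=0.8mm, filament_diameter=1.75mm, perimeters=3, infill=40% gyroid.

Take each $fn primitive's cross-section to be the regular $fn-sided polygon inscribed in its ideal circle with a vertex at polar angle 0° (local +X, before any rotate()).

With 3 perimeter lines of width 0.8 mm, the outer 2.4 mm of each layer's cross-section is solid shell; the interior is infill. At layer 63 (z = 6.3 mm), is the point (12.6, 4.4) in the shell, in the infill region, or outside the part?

At z = 6.3 mm: the cube is not intersected at this z (z outside [0, 6]); the cube at (6.5, 1) (footprint 14.5×15.5) is included at this height; the r=5.5 cylinder at (-1, 12) gives a regular 12-gon of circumradius 5.5 (constant along its height); Taking the union: the 2 present regions are separate (no shared area or edge), so areas and boundary lengths simply add and each stays a separate island — 2 connected regions. Overall, the cross-section has 2 separate islands. The nearest boundary edge runs (21.00, 1.00)→(6.50, 1.00); distance from the point to it = 3.40 mm. (Shell/infill is judged within the island containing the point — the largest one.) The point is inside the cross-section and 3.40 mm from the nearest boundary — more than the 2.4 mm shell width (3 × 0.8), so it's in the infill interior.

infill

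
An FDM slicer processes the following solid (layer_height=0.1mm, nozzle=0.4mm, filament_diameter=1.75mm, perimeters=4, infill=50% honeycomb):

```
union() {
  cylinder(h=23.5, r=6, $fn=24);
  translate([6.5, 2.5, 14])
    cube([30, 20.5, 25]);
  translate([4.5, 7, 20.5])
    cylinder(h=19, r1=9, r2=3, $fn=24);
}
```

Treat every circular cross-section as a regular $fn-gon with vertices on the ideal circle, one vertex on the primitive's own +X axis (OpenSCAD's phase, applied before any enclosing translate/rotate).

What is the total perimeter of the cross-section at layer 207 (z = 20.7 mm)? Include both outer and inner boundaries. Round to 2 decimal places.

130.80 mm

At z = 20.7 mm: the r=6 cylinder contributes a regular 24-gon of circumradius 6 (perimeter = 2·24·6.000·sin(180°/24) = 37.59 mm); the cube at (6.5, 2.5) (footprint 30×20.5) is included at this height (perimeter 101.00 mm); the cone at (4.5, 7) (r1=9→r2=3) has section circumradius 8.937 here — a regular 24-gon (perimeter = 2·24·8.937·sin(180°/24) = 55.99 mm); Merging all regions: the regions partially overlap (shared area 127.87 mm²), so the edge portions inside another operand are dropped and the merged outline is re-measured after clipping — boundary = 130.80 mm. Overall, the cross-section is a single solid region. Total boundary length (outer) = 130.80 mm.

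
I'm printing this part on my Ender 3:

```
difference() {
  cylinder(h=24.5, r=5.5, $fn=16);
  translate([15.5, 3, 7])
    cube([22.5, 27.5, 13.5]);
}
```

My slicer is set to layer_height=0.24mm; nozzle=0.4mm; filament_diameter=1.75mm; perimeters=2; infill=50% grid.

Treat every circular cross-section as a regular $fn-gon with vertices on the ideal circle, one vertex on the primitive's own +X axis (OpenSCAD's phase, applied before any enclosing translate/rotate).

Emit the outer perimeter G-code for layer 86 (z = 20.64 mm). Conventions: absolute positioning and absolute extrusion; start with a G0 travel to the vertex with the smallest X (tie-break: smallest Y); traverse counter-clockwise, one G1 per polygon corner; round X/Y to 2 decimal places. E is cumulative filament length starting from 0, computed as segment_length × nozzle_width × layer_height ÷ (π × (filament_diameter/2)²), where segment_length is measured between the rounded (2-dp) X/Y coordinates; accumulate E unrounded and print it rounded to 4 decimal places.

At z = 20.64 mm: the r=5.5 cylinder gives a regular 16-gon of circumradius 5.5 (constant along its height); the cube at (15.5, 3) does not reach this height (z outside [7, 20.5]); Subtracting the remaining from the first: none of the subtracted shapes is present at this height, so the r=5.5 cylinder is unchanged — 1 connected region. The outline is a single polygon with 16 vertices. Extrusion per mm of travel: 0.4 × 0.24 / (π × 0.875²) = 0.039912. Accumulating E over each segment gives final E = 1.3701.

G0 X-5.50 Y0.00 Z20.64
G1 X-5.08 Y-2.10 E0.0855
G1 X-3.89 Y-3.89 E0.1713
G1 X-2.10 Y-5.08 E0.2571
G1 X0.00 Y-5.50 E0.3425
G1 X2.10 Y-5.08 E0.4280
G1 X3.89 Y-3.89 E0.5138
G1 X5.08 Y-2.10 E0.5996
G1 X5.50 Y0.00 E0.6851
G1 X5.08 Y2.10 E0.7705
G1 X3.89 Y3.89 E0.8563
G1 X2.10 Y5.08 E0.9421
G1 X0.00 Y5.50 E1.0276
G1 X-2.10 Y5.08 E1.1131
G1 X-3.89 Y3.89 E1.1989
G1 X-5.08 Y2.10 E1.2846
G1 X-5.50 Y0.00 E1.3701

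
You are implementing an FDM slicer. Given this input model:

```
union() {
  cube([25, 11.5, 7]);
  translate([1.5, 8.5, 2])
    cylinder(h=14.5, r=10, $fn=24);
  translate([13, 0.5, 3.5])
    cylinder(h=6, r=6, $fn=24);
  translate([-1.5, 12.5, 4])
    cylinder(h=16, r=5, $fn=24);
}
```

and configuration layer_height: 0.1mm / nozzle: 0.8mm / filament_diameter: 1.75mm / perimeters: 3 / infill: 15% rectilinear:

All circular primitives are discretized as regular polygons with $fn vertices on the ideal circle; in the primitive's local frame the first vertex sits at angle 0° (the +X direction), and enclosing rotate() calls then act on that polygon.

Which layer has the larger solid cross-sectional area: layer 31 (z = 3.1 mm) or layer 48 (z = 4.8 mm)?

layer 48 (z = 4.8 mm)

Layer 31 (z = 3.1): the 25×11.5 cube contributes its full rectangle (area 287.50 mm²); the r=10 cylinder at (1.5, 8.5) contributes a regular 24-gon of circumradius 10 (area = (24/2)·10.000²·sin(360°/24) = 310.58 mm²); the cylinder at (13, 0.5) does not reach this height (z outside [3.5, 9.5]); the cylinder at (-1.5, 12.5) does not reach this height (z outside [4, 20]); Taking the union: the regions partially overlap — summed areas 598.08 mm² minus the doubly-counted overlap 119.23 mm² gives 478.85 mm² — area = 478.85 mm². So its area = 478.85 mm². Layer 48 (z = 4.8): the 25×11.5 cube contributes its full rectangle (area 287.50 mm²); the cylinder at (1.5, 8.5): section is a regular 24-gon, circumradius r=10 (area = (24/2)·10.000²·sin(360°/24) = 310.58 mm²); the r=6 cylinder at (13, 0.5) contributes a regular 24-gon of circumradius 6 (area = (24/2)·6.000²·sin(360°/24) = 111.81 mm²); the r=5 cylinder at (-1.5, 12.5) contributes a regular 24-gon of circumradius 5 (area = (24/2)·5.000²·sin(360°/24) = 77.65 mm²); Merging all regions: the regions partially overlap — summed areas 787.54 mm² minus the doubly-counted overlap 258.69 mm² gives 528.85 mm² — area = 528.85 mm². So its area = 528.85 mm². Layer 48 is larger (528.85 vs 478.85 mm²).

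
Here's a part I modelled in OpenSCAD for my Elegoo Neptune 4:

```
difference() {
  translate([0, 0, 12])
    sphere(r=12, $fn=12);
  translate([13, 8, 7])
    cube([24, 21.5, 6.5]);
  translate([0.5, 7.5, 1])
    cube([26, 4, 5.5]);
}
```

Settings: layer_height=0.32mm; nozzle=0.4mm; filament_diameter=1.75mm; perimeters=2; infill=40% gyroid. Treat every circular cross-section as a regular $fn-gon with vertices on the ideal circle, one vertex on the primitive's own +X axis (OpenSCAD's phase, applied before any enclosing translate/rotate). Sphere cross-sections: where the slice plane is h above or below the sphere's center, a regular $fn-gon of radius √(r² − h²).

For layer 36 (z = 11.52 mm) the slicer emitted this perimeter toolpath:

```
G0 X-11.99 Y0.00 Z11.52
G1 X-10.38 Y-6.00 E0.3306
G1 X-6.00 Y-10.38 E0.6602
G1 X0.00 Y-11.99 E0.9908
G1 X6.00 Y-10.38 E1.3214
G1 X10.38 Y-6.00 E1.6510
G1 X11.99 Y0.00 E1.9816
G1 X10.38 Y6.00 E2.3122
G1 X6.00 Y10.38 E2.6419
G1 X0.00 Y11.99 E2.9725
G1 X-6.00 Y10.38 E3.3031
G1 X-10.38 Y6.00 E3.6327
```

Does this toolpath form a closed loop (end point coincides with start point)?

no

Start point (G0): (-11.99, 0.00). End point (last G1): the path does not return to the start — open.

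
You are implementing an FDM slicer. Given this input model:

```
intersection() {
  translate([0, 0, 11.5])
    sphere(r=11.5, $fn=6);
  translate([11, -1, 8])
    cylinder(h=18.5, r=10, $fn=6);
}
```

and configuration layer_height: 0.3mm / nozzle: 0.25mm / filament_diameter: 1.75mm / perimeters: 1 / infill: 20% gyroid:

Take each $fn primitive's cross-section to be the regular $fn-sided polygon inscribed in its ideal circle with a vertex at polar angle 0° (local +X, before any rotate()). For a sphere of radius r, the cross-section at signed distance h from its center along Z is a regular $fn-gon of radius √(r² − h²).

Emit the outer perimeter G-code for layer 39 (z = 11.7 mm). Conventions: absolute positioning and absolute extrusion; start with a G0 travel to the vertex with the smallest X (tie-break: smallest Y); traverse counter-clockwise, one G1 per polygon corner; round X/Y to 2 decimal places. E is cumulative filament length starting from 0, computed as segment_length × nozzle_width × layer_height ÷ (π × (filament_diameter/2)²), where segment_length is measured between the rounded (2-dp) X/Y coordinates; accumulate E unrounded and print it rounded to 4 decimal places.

G0 X1.00 Y-1.00 Z11.70
G1 X5.96 Y-9.59 E0.3093
G1 X11.50 Y0.00 E0.6546
G1 X7.08 Y7.66 E0.9304
G1 X6.00 Y7.66 E0.9641
G1 X1.00 Y-1.00 E1.2759

At z = 11.7 mm: the sphere: section is a regular 6-gon, circumradius = √(r²−h²) = √(11.5²−0.2²) = 11.498; the r=10 cylinder at (11, -1) gives a regular 6-gon of circumradius 10 (constant along its height); After intersecting: the r=10 cylinder at (11, -1) partially overlaps the r=11.5 sphere; clipping to the common part keeps 94.66 mm² — 1 connected region. The outline is a single polygon with 5 vertices. Extrusion per mm of travel: 0.25 × 0.3 / (π × 0.875²) = 0.031181. Accumulating E over each segment gives final E = 1.2759.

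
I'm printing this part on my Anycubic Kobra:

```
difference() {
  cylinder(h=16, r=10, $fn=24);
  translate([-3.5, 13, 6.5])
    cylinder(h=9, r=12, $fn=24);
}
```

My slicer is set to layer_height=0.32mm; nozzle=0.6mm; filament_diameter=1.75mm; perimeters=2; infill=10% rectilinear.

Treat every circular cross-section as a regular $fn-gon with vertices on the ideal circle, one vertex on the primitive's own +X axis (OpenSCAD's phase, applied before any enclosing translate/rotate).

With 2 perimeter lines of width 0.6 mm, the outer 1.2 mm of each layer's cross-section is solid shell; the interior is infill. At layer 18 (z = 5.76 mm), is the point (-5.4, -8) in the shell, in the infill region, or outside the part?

shell

At z = 5.76 mm: the r=10 cylinder contributes a regular 24-gon of circumradius 10; the cylinder at (-3.5, 13) is absent (z outside [6.5, 15.5]); Taking the first minus the rest: none of the subtracted shapes is present at this height, so the r=10 cylinder is unchanged — 1 connected region. Overall, the cross-section is a single solid region. The nearest boundary edge runs (-7.07, -7.07)→(-5.00, -8.66); distance from the point to it = 0.28 mm. The point is inside the cross-section, 0.28 mm from the nearest boundary — within the 1.2 mm shell band (2 × 0.6).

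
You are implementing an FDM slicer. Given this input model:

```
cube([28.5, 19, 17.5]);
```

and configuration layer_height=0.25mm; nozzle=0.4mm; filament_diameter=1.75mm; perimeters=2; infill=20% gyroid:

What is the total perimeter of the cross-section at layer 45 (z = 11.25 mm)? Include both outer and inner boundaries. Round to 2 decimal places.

At z = 11.25 mm: the cube is present — its section is the full 28.5×19 rectangle (perimeter 95.00 mm). Overall, the cross-section is a single solid region. Total boundary length (outer) = 95.00 mm.

95.00 mm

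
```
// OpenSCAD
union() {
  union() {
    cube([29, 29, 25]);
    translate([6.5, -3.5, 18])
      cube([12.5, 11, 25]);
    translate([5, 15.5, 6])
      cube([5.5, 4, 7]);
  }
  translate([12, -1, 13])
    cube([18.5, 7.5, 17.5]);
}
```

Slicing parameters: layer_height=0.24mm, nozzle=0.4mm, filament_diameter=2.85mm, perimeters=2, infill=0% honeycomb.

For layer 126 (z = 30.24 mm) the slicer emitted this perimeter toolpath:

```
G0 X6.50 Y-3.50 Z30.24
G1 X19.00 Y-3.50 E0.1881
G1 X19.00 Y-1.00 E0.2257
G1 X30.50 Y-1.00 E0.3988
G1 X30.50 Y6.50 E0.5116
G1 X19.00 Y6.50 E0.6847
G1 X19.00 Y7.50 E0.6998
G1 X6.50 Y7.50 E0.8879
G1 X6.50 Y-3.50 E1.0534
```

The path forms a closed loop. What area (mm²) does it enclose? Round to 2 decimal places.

Apply the shoelace formula to the sequence of (X, Y) vertices; enclosed area = 223.75 mm².

223.75 mm²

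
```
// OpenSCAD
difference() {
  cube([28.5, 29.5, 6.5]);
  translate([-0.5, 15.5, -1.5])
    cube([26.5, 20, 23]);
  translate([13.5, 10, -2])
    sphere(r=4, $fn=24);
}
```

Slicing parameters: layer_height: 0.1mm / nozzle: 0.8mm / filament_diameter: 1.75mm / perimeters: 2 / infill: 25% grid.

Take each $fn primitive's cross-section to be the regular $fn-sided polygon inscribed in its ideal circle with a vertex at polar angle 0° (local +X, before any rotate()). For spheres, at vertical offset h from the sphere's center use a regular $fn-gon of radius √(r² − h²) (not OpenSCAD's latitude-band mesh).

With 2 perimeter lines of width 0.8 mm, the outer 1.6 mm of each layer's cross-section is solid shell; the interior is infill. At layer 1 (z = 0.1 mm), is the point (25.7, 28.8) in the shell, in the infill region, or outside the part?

At z = 0.1 mm: the cube (footprint 28.5×29.5) is included at this height; the 26.5×20 cube at (-0.5, 15.5) contributes its full rectangle; the r=4 sphere at (13.5, 10) contributes a regular 24-gon of circumradius √(4²−2.1²) = 3.404; Subtracting the remaining from the first: starting from the 28.5×29.5 cube, the 26.5×20 cube at (-0.5, 15.5) partially overlaps it — only the 364.00 mm² overlap (of its 530.00 mm²) is removed, clipping the outline; the r=4 sphere at (13.5, 10) lies wholly inside it (removes its full 36.00 mm² and its 21.33 mm outline becomes a hole wall) — 1 connected region with 1 hole. Overall, the cross-section is one region with 1 hole. The nearest boundary edge runs (26.00, 15.50)→(26.00, 29.50); distance from the point to it = 0.30 mm. The point is not inside any of the regions above, so it lies outside the cross-section (0.30 mm from the nearest boundary).

outside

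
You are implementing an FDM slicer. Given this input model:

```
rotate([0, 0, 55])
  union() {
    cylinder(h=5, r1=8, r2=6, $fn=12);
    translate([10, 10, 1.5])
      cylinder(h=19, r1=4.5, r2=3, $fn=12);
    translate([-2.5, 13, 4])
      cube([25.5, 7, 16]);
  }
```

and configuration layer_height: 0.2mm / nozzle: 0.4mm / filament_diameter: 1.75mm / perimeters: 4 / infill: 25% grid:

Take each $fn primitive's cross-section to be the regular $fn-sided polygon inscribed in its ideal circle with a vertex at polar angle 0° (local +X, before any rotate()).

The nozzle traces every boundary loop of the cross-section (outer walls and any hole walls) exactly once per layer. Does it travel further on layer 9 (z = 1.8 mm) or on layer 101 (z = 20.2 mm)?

layer 9 (z = 1.8 mm)

Layer 9 (z = 1.8): the cone (r1=8→r2=6) has section circumradius 7.280 here — a regular 12-gon (perimeter = 2·12·7.280·sin(180°/12) = 45.22 mm); the cone at (10, 10) (r1=4.5→r2=3) has section circumradius 4.476 here — a regular 12-gon (perimeter = 2·12·4.476·sin(180°/12) = 27.81 mm); the cube at (-2.5, 13) does not reach this height (z outside [4, 20]); Taking the union: the 2 present regions are separate (no shared area or edge), so areas and boundary lengths simply add and each stays a separate island — boundary = 73.03 mm; (rotated 55° about Z; rotation is an isometry so areas/perimeters/island counts are preserved). So its perimeter = 73.03 mm. Layer 101 (z = 20.2): the cone does not reach this height (z outside [0, 5]); the cone at (10, 10) (r1=4.5→r2=3) has section circumradius 3.024 here — a regular 12-gon (perimeter = 2·12·3.024·sin(180°/12) = 18.78 mm); the cube at (-2.5, 13) is absent (z outside [4, 20]); Taking the union: only the cone at (10, 10) is present, so the union is just that shape — boundary = 18.78 mm; (whole slice rotated 55° about Z — lengths, areas and connectivity unchanged). So its perimeter = 18.78 mm. Layer 9 is larger (73.03 vs 18.78 mm).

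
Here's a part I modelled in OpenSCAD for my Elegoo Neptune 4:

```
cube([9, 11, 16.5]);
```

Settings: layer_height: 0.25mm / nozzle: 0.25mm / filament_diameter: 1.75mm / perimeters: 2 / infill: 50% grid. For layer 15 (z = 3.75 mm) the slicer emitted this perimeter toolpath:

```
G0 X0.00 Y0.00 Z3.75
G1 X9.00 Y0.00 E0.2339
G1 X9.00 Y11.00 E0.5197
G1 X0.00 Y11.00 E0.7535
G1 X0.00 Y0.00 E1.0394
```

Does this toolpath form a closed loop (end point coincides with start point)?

yes

Start point (G0): (0.00, 0.00). End point (last G1): the path returns to the start — closed.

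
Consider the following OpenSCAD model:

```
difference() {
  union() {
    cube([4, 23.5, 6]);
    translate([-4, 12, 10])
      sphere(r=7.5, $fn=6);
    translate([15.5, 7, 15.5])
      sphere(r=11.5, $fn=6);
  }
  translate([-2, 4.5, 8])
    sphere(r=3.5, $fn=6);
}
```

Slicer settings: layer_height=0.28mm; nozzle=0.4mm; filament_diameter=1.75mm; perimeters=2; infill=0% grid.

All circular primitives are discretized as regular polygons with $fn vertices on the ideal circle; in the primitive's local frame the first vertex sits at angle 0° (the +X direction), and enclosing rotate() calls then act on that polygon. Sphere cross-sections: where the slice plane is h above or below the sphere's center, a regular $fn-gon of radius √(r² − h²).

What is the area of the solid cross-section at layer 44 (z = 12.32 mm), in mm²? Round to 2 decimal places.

449.48 mm²

At z = 12.32 mm: the cube does not reach this height (z outside [0, 6]); the sphere at (-4, 12): section is a regular 6-gon, circumradius = √(r²−h²) = √(7.5²−2.32²) = 7.132 (area = (6/2)·7.132²·sin(360°/6) = 132.16 mm²); the sphere at (15.5, 7): section is a regular 6-gon, circumradius = √(r²−h²) = √(11.5²−3.18²) = 11.052 (area = (6/2)·11.052²·sin(360°/6) = 317.32 mm²); Taking the union: the 2 present regions are separate (no shared area or edge), so areas and boundary lengths simply add and each stays a separate island — area = 449.48 mm²; the sphere at (-2, 4.5) is absent (|z−center|=4.320 > r=3.5); Taking the first minus the rest: none of the subtracted shapes is present at this height, so the result so far is unchanged — area = 449.48 mm². Overall, the cross-section has 2 separate islands. Net area = 449.48 mm².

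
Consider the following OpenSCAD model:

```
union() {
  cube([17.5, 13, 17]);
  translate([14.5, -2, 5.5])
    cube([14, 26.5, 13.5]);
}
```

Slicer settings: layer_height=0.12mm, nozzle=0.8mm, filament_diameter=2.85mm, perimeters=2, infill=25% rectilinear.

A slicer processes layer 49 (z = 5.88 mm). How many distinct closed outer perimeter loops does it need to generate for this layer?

1

At z = 5.88 mm: the 17.5×13 cube contributes its full rectangle; the cube at (14.5, -2) is present — its section is the full 14×26.5 rectangle; Combining (union): the regions partially overlap (shared area 39.00 mm²), so overlapping operands fuse into one piece — 1 connected region. The result has 1 disconnected region.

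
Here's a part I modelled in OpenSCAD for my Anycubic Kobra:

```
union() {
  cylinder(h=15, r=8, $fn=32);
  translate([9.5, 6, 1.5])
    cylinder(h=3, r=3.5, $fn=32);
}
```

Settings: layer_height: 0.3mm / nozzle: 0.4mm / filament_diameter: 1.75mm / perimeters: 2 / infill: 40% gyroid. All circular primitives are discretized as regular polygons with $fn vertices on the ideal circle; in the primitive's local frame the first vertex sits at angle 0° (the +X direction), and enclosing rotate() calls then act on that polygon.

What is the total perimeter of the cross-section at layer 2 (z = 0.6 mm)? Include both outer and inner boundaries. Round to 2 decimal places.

50.18 mm

At z = 0.6 mm: the r=8 cylinder gives a regular 32-gon of circumradius 8 (constant along its height) (perimeter = 2·32·8.000·sin(180°/32) = 50.18 mm); the cylinder at (9.5, 6) is absent (z outside [1.5, 4.5]); Combining (union): only the r=8 cylinder is present, so the union is just that shape — boundary = 50.18 mm. Overall, the cross-section is a single solid region. Total boundary length (outer) = 50.18 mm.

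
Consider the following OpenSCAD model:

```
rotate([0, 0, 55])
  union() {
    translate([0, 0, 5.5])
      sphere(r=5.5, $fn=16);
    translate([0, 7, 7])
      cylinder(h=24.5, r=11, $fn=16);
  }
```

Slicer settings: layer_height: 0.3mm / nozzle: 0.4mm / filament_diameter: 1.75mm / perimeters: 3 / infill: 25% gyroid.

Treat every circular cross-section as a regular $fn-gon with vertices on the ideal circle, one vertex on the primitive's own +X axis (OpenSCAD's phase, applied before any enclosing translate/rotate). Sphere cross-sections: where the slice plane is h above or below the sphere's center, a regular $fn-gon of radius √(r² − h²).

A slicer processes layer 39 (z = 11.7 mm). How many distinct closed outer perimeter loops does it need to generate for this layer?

1

At z = 11.7 mm: the sphere is absent (|z−center|=6.200 > r=5.5); the r=11 cylinder at (0, 7) gives a regular 16-gon of circumradius 11 (constant along its height); Combining (union): only the r=11 cylinder at (0, 7) is present, so the union is just that shape — 1 connected region; (rotated 55° about Z; rotation is an isometry so areas/perimeters/island counts are preserved). The result has 1 disconnected region.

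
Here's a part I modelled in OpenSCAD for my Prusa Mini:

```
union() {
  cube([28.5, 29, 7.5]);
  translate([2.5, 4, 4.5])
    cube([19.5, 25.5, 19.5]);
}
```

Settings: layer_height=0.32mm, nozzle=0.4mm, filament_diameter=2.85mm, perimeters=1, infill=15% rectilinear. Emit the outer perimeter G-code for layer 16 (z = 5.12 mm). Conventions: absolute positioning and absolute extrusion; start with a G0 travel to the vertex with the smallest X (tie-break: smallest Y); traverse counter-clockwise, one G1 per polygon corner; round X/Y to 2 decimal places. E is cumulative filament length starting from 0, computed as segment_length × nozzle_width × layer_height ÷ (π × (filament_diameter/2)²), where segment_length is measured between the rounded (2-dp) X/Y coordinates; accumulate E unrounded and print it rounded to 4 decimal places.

At z = 5.12 mm: the 28.5×29 cube contributes its full rectangle; the 19.5×25.5 cube at (2.5, 4) contributes its full rectangle; Combining (union): the regions partially overlap (shared area 487.50 mm²), so overlapping operands fuse into one piece — 1 connected region. The outline is a single polygon with 8 vertices. Extrusion per mm of travel: 0.4 × 0.32 / (π × 1.425²) = 0.020065. Accumulating E over each segment gives final E = 2.3275.

G0 X0.00 Y0.00 Z5.12
G1 X28.50 Y0.00 E0.5718
G1 X28.50 Y29.00 E1.1537
G1 X22.00 Y29.00 E1.2841
G1 X22.00 Y29.50 E1.2942
G1 X2.50 Y29.50 E1.6854
G1 X2.50 Y29.00 E1.6955
G1 X0.00 Y29.00 E1.7456
G1 X0.00 Y0.00 E2.3275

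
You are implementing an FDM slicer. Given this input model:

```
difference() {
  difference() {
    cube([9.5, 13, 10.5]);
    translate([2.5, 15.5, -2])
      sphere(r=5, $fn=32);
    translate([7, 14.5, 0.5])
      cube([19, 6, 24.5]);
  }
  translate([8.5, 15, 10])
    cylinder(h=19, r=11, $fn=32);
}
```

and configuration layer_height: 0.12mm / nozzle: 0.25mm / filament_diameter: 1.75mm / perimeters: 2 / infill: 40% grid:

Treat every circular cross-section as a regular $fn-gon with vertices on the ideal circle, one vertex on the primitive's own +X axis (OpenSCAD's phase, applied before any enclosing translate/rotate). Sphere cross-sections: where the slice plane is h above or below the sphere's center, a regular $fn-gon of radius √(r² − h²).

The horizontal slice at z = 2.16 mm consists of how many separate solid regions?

At z = 2.16 mm: the cube (footprint 9.5×13) is included at this height; the sphere at (2.5, 15.5): section is a regular 32-gon, circumradius = √(r²−h²) = √(5²−4.16²) = 2.774; the cube at (7, 14.5) is present — its section is the full 19×6 rectangle; Subtracting the remaining from the first: starting from the 9.5×13 cube, the r=5 sphere at (2.5, 15.5) partially overlaps it — only the 0.42 mm² overlap (of its 24.02 mm²) is removed, clipping the outline; the 19×6 cube at (7, 14.5) misses the remaining region (no effect) — 1 connected region; the cylinder at (8.5, 15) is absent (z outside [10, 29]); After the difference (first − rest): none of the subtracted shapes is present at this height, so the result so far is unchanged — 1 connected region. The result has 1 disconnected region.

1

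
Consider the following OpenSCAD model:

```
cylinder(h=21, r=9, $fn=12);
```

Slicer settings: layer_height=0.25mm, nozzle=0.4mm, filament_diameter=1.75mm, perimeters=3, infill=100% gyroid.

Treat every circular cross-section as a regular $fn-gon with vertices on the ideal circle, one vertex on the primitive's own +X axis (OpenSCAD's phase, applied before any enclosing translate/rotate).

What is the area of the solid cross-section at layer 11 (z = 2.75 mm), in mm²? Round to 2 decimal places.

At z = 2.75 mm: the cylinder: section is a regular 12-gon, circumradius r=9 (area = (12/2)·9.000²·sin(360°/12) = 243.00 mm²). Overall, the cross-section is a single solid region. Net area = 243.00 mm².

243.00 mm²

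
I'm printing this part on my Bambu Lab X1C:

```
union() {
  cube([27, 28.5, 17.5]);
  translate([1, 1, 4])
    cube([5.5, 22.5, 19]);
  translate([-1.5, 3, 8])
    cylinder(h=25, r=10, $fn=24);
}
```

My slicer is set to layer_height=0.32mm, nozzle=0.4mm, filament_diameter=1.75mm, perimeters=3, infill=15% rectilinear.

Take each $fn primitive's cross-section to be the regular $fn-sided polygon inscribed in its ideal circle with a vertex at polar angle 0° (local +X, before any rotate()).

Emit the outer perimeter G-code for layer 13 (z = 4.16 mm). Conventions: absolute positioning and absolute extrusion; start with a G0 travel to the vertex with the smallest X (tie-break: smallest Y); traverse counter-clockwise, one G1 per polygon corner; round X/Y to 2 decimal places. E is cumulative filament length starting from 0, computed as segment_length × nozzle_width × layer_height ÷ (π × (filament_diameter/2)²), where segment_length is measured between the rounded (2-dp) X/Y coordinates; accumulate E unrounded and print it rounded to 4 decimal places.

G0 X0.00 Y0.00 Z4.16
G1 X27.00 Y0.00 E1.4368
G1 X27.00 Y28.50 E2.9535
G1 X0.00 Y28.50 E4.3903
G1 X0.00 Y0.00 E5.9070

At z = 4.16 mm: the cube (footprint 27×28.5) is included at this height; the cube at (1, 1) (footprint 5.5×22.5) is included at this height; the cylinder at (-1.5, 3) does not reach this height (z outside [8, 33]); Merging all regions: the 5.5×22.5 cube at (1, 1) lies entirely inside the 27×28.5 cube, so the union is just the 27×28.5 cube — 1 connected region. The outline is a single polygon with 4 vertices. Extrusion per mm of travel: 0.4 × 0.32 / (π × 0.875²) = 0.053216. Accumulating E over each segment gives final E = 5.9070.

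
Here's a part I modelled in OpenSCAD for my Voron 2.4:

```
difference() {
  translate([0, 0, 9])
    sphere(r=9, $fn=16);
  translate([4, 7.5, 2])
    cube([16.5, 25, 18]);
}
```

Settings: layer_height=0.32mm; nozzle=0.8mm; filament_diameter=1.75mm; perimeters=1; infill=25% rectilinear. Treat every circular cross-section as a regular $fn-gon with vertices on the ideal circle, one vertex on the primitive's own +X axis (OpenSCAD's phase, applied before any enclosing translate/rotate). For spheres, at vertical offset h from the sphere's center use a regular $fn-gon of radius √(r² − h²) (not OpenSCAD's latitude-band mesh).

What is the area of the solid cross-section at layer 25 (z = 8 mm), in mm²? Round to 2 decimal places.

244.81 mm²

At z = 8 mm: the r=9 sphere slices to a regular 16-gon of circumradius 8.944 (√(r²−h²) with h=1 from center) (area = (16/2)·8.944²·sin(360°/16) = 244.92 mm²); the cube at (4, 7.5) is present — its section is the full 16.5×25 rectangle (area 412.50 mm²); After the difference (first − rest): starting from the r=9 sphere (244.92 mm²), the 16.5×25 cube at (4, 7.5) partially overlaps it — only the 0.11 mm² overlap (of its 412.50 mm²) is removed, clipping the outline — area = 244.81 mm². Overall, the cross-section is a single solid region. Net area = 244.81 mm².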